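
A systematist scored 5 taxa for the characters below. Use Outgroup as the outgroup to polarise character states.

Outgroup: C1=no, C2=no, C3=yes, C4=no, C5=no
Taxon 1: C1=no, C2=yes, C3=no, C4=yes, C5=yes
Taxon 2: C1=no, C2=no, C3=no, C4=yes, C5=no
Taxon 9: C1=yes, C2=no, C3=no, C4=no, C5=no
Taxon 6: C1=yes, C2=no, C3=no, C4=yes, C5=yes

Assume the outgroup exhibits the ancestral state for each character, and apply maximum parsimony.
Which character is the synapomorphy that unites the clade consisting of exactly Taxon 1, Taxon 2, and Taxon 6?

C4

Character polarity is set by the outgroup: the derived state is whichever differs from the outgroup's state, so for C3 the derived state is 'no', and for the remaining characters it is 'yes'.
C1 (state 'yes') occurs in Taxon 6 and Taxon 9 but conflicts with the nesting implied by the other characters — most parsimoniously interpreted as homoplasy.
C2 (derived state 'yes') is unique to Taxon 1 (autapomorphy; uninformative for grouping).
All ingroup taxa share the derived state 'no' for C3; it defines the ingroup but does not resolve relationships within it.
C4: derived state 'yes' in Taxon 1, Taxon 2, and Taxon 6 only — synapomorphy for {Taxon 1, Taxon 2, Taxon 6}.
C5 (derived state 'yes') is shared by Taxon 1 and Taxon 6 — a synapomorphy uniting that clade.
Most parsimonious ingroup topology: (((Taxon 1,Taxon 6),Taxon 2),Taxon 9).
The clade {Taxon 1, Taxon 2, Taxon 6} is supported by C4: its derived state 'yes' occurs in exactly those taxa and in no other taxon (including the outgroup).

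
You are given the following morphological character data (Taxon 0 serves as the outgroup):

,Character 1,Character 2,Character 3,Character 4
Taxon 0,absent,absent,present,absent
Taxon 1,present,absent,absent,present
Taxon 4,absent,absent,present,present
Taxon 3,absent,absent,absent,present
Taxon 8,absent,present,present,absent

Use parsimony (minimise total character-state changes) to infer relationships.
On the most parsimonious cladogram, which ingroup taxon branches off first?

Taxon 8

Character polarity is set by the outgroup: the derived state is whichever differs from the outgroup's state, so for Character 3 the derived state is 'absent', and for the remaining characters it is 'present'.
Character 1 (derived state 'present') is unique to Taxon 1 (autapomorphy; uninformative for grouping).
Character 2 (derived state 'present') is unique to Taxon 8 (autapomorphy; uninformative for grouping).
Character 3: derived state 'absent' in Taxon 1 and Taxon 3 only — synapomorphy for {Taxon 1, Taxon 3}.
Character 4: derived state 'present' in Taxon 1, Taxon 3, and Taxon 4 only — synapomorphy for {Taxon 1, Taxon 3, Taxon 4}.
Most parsimonious ingroup topology: (((Taxon 1,Taxon 3),Taxon 4),Taxon 8).
Taxon 8 is sister to the clade containing all other ingroup taxa, so it is the earliest-diverging (most basal) ingroup lineage.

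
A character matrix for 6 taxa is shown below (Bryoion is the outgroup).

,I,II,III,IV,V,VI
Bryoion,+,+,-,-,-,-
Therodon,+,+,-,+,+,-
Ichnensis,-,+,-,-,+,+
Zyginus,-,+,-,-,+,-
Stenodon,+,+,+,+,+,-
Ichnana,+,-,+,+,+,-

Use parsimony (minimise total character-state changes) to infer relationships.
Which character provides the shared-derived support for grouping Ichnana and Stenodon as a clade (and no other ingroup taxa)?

Character polarity is set by the outgroup: the derived state is whichever differs from the outgroup's state, so for I, II the derived state is '-', and for the remaining characters it is '+'.
I (derived state '-') is shared by Ichnensis and Zyginus — a synapomorphy uniting that clade.
II: derived state '-' in Ichnana only — an autapomorphy, so it tells us nothing about relationships among taxa.
Only Ichnana and Stenodon show the derived state '+' for III, supporting them as a clade.
Only Ichnana, Stenodon, and Therodon show the derived state '+' for IV, supporting them as a clade.
All ingroup taxa share the derived state '+' for V; it defines the ingroup but does not resolve relationships within it.
VI (derived state '+') is unique to Ichnensis (autapomorphy; uninformative for grouping).
Most parsimonious ingroup topology: ((Therodon,(Stenodon,Ichnana)),(Ichnensis,Zyginus)).
The clade {Ichnana, Stenodon} is supported by III: its derived state '+' occurs in exactly those taxa and in no other taxon (including the outgroup).

III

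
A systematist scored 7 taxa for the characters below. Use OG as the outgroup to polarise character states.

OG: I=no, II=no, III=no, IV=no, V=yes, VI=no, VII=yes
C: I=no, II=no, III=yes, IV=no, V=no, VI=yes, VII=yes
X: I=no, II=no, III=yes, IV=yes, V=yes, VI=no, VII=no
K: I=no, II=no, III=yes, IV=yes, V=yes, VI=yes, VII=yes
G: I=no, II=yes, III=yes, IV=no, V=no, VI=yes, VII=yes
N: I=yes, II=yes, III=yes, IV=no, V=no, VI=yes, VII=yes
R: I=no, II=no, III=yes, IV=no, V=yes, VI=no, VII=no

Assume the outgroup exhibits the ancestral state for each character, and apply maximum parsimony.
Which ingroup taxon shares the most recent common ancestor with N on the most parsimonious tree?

G

Character polarity is set by the outgroup: the derived state is whichever differs from the outgroup's state, so for V, VII the derived state is 'no', and for the remaining characters it is 'yes'.
I (derived state 'yes') is unique to N (autapomorphy; uninformative for grouping).
Only G and N show the derived state 'yes' for II, supporting them as a clade.
III (derived state 'yes') is shared by all ingroup taxa — unites the whole ingroup.
IV groups K and X, which is incompatible with the clades supported by the remaining characters; treating it as convergent (homoplasy) costs fewer steps than any alternative tree.
V: derived state 'no' in C, G, and N only — synapomorphy for {C, G, N}.
VI (derived state 'yes') is shared by C, G, K, and N — a synapomorphy uniting that clade.
Only R and X show the derived state 'no' for VII, supporting them as a clade.
Most parsimonious ingroup topology: (((C,(G,N)),K),(X,R)).
N and G form a cherry on this tree, so they are sister taxa.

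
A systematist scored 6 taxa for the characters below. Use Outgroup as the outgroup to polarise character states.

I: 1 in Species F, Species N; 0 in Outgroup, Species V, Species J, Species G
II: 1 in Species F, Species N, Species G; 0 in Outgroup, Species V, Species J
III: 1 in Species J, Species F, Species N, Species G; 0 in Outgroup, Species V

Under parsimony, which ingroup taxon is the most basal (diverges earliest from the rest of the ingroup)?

The outgroup has state '0' for every character, so '1' is the derived state throughout.
I (derived state '1') is shared by Species F and Species N — a synapomorphy uniting that clade.
II (derived state '1') is shared by Species F, Species G, and Species N — a synapomorphy uniting that clade.
Only Species F, Species G, Species J, and Species N show the derived state '1' for III, supporting them as a clade.
Most parsimonious ingroup topology: (Species V,(Species J,((Species F,Species N),Species G))).
Species V is sister to the clade containing all other ingroup taxa, so it is the earliest-diverging (most basal) ingroup lineage.

Species V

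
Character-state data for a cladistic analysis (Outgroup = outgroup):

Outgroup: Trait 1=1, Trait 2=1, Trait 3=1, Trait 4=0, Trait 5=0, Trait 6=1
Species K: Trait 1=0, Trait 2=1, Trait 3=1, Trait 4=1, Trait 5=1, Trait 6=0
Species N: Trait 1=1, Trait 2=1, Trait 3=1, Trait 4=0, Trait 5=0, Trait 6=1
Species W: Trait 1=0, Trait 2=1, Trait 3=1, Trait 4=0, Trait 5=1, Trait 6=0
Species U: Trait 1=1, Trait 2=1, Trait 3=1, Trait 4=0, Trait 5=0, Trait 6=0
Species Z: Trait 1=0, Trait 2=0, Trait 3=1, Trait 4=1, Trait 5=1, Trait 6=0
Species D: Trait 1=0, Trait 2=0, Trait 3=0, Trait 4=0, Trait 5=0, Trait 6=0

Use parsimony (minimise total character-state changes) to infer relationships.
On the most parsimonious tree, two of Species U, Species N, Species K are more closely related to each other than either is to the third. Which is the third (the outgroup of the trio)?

Character polarity is set by the outgroup: the derived state is whichever differs from the outgroup's state, so for Trait 1, Trait 2, Trait 3, Trait 6 the derived state is '0', and for the remaining characters it is '1'.
Only Species D, Species K, Species W, and Species Z show the derived state '0' for Trait 1, supporting them as a clade.
Trait 2 (state '0') occurs in Species D and Species Z but conflicts with the nesting implied by the other characters — most parsimoniously interpreted as homoplasy.
Trait 3: derived state '0' in Species D only — an autapomorphy, so it tells us nothing about relationships among taxa.
Trait 4: derived state '1' in Species K and Species Z only — synapomorphy for {Species K, Species Z}.
Only Species K, Species W, and Species Z show the derived state '1' for Trait 5, supporting them as a clade.
Trait 6: derived state '0' in Species D, Species K, Species U, Species W, and Species Z only — synapomorphy for {Species D, Species K, Species U, Species W, Species Z}.
Most parsimonious ingroup topology: (((((Species K,Species Z),Species W),Species D),Species U),Species N).
Species K and Species U share a more recent common ancestor with each other than either does with Species N, so Species N is the least closely related of the three.

Species N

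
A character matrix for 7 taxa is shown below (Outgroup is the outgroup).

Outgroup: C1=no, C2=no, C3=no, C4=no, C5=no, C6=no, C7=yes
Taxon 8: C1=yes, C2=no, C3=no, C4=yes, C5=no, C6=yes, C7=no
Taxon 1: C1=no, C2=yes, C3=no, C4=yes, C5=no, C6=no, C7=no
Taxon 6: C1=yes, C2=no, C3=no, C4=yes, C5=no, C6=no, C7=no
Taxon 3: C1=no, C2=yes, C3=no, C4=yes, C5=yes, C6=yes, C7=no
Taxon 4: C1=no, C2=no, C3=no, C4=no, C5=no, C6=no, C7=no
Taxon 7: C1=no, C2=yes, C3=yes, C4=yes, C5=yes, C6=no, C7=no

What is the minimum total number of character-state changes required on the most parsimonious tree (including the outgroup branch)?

8

Character polarity is set by the outgroup: the derived state is whichever differs from the outgroup's state, so for C7 the derived state is 'no', and for the remaining characters it is 'yes'.
C1 (derived state 'yes') is shared by Taxon 6 and Taxon 8 — a synapomorphy uniting that clade.
Only Taxon 1, Taxon 3, and Taxon 7 show the derived state 'yes' for C2, supporting them as a clade.
C3: derived state 'yes' in Taxon 7 only — an autapomorphy, so it tells us nothing about relationships among taxa.
C4 (derived state 'yes') is shared by Taxon 1, Taxon 3, Taxon 6, Taxon 7, and Taxon 8 — a synapomorphy uniting that clade.
C5: derived state 'yes' in Taxon 3 and Taxon 7 only — synapomorphy for {Taxon 3, Taxon 7}.
C6 (state 'yes') occurs in Taxon 3 and Taxon 8 but conflicts with the nesting implied by the other characters — most parsimoniously interpreted as homoplasy.
C7 (derived state 'no') is shared by all ingroup taxa — unites the whole ingroup.
Most parsimonious ingroup topology: (((Taxon 8,Taxon 6),(Taxon 1,(Taxon 3,Taxon 7))),Taxon 4).
Changes per character on this tree: C1: 1; C2: 1; C3: 1; C4: 1; C5: 1; C6: 2; C7: 1.
Total = 8.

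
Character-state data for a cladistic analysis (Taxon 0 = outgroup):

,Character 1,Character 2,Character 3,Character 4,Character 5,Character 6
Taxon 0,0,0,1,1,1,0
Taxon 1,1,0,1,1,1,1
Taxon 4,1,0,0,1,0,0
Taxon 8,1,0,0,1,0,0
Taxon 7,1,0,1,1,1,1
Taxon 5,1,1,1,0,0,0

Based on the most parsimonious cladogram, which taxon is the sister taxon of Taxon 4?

Character polarity is set by the outgroup: the derived state is whichever differs from the outgroup's state, so for Character 3, Character 4, Character 5 the derived state is '0', and for the remaining characters it is '1'.
Character 1 (derived state '1') is shared by all ingroup taxa — unites the whole ingroup.
Character 2: derived state '1' in Taxon 5 only — an autapomorphy, so it tells us nothing about relationships among taxa.
Character 3: derived state '0' in Taxon 4 and Taxon 8 only — synapomorphy for {Taxon 4, Taxon 8}.
Character 4 (derived state '0') is unique to Taxon 5 (autapomorphy; uninformative for grouping).
Character 5: derived state '0' in Taxon 4, Taxon 5, and Taxon 8 only — synapomorphy for {Taxon 4, Taxon 5, Taxon 8}.
Character 6 (derived state '1') is shared by Taxon 1 and Taxon 7 — a synapomorphy uniting that clade.
Most parsimonious ingroup topology: ((Taxon 1,Taxon 7),((Taxon 4,Taxon 8),Taxon 5)).
Taxon 4 and Taxon 8 form a cherry on this tree, so they are sister taxa.

Taxon 8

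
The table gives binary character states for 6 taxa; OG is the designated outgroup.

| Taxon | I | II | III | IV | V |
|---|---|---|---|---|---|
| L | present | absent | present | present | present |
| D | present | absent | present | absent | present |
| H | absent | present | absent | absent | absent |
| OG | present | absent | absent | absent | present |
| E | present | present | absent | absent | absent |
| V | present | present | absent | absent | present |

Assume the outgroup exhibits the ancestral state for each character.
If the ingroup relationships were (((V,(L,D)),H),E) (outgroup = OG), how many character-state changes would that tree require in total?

Map each character onto (((V,(L,D)),H),E) (rooted by OG) and count the minimum state changes it requires (Fitch parsimony):
I: 1; II: 2; III: 1; IV: 1; V: 2.
Total tree length = 7.

7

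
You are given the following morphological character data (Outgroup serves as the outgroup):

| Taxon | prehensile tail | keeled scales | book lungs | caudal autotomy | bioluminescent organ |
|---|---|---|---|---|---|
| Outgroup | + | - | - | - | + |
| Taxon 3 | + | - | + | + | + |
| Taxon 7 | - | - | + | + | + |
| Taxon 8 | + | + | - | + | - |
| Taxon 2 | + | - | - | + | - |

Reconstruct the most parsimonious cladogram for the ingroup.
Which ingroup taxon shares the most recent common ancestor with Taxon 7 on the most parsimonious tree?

Taxon 3

Character polarity is set by the outgroup: the derived state is whichever differs from the outgroup's state, so for prehensile tail, bioluminescent organ the derived state is '-', and for the remaining characters it is '+'.
prehensile tail: derived state '-' in Taxon 7 only — an autapomorphy, so it tells us nothing about relationships among taxa.
keeled scales: derived state '+' in Taxon 8 only — an autapomorphy, so it tells us nothing about relationships among taxa.
Only Taxon 3 and Taxon 7 show the derived state '+' for book lungs, supporting them as a clade.
caudal autotomy (derived state '+') is shared by all ingroup taxa — unites the whole ingroup.
bioluminescent organ (derived state '-') is shared by Taxon 2 and Taxon 8 — a synapomorphy uniting that clade.
Most parsimonious ingroup topology: ((Taxon 3,Taxon 7),(Taxon 8,Taxon 2)).
Taxon 7 and Taxon 3 form a cherry on this tree, so they are sister taxa.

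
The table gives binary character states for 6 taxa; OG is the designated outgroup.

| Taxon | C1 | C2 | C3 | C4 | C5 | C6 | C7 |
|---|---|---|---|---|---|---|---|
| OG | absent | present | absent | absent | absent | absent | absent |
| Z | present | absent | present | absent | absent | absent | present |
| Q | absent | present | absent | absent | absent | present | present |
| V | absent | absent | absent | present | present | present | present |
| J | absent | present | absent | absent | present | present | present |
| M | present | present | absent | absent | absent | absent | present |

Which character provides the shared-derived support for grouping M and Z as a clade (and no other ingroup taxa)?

Character polarity is set by the outgroup: the derived state is whichever differs from the outgroup's state, so for C2 the derived state is 'absent', and for the remaining characters it is 'present'.
Only M and Z show the derived state 'present' for C1, supporting them as a clade.
C2 groups V and Z, which is incompatible with the clades supported by the remaining characters; treating it as convergent (homoplasy) costs fewer steps than any alternative tree.
C3 (derived state 'present') is unique to Z (autapomorphy; uninformative for grouping).
C4: derived state 'present' in V only — an autapomorphy, so it tells us nothing about relationships among taxa.
C5 (derived state 'present') is shared by J and V — a synapomorphy uniting that clade.
C6: derived state 'present' in J, Q, and V only — synapomorphy for {J, Q, V}.
All ingroup taxa share the derived state 'present' for C7; it defines the ingroup but does not resolve relationships within it.
Most parsimonious ingroup topology: ((Z,M),(Q,(V,J))).
The clade {M, Z} is supported by C1: its derived state 'present' occurs in exactly those taxa and in no other taxon (including the outgroup).

C1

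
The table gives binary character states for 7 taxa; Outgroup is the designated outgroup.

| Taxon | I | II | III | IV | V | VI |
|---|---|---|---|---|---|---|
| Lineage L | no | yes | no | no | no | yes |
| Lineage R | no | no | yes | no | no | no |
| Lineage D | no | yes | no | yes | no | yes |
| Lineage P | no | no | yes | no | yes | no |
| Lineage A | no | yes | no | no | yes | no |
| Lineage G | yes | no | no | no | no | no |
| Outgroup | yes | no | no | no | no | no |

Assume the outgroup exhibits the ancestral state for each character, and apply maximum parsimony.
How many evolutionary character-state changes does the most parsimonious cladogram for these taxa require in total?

7

Character polarity is set by the outgroup: the derived state is whichever differs from the outgroup's state, so for I the derived state is 'no', and for the remaining characters it is 'yes'.
I (derived state 'no') is shared by Lineage A, Lineage D, Lineage L, Lineage P, and Lineage R — a synapomorphy uniting that clade.
Only Lineage A, Lineage D, and Lineage L show the derived state 'yes' for II, supporting them as a clade.
III: derived state 'yes' in Lineage P and Lineage R only — synapomorphy for {Lineage P, Lineage R}.
IV: derived state 'yes' in Lineage D only — an autapomorphy, so it tells us nothing about relationships among taxa.
V (state 'yes') occurs in Lineage A and Lineage P but conflicts with the nesting implied by the other characters — most parsimoniously interpreted as homoplasy.
VI (derived state 'yes') is shared by Lineage D and Lineage L — a synapomorphy uniting that clade.
Most parsimonious ingroup topology: (((Lineage P,Lineage R),((Lineage L,Lineage D),Lineage A)),Lineage G).
Changes per character on this tree: I: 1; II: 1; III: 1; IV: 1; V: 2; VI: 1.
Total = 7.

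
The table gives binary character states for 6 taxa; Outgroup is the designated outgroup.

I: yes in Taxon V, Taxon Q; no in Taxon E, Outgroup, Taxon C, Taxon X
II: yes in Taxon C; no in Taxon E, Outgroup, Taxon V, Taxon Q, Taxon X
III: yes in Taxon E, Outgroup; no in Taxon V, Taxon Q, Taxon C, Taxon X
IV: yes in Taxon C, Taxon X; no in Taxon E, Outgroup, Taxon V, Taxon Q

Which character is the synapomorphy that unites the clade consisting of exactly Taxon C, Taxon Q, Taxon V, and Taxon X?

Character polarity is set by the outgroup: the derived state is whichever differs from the outgroup's state, so for III the derived state is 'no', and for the remaining characters it is 'yes'.
Only Taxon Q and Taxon V show the derived state 'yes' for I, supporting them as a clade.
II (derived state 'yes') is unique to Taxon C (autapomorphy; uninformative for grouping).
III: derived state 'no' in Taxon C, Taxon Q, Taxon V, and Taxon X only — synapomorphy for {Taxon C, Taxon Q, Taxon V, Taxon X}.
Only Taxon C and Taxon X show the derived state 'yes' for IV, supporting them as a clade.
Most parsimonious ingroup topology: (Taxon E,((Taxon V,Taxon Q),(Taxon X,Taxon C))).
The clade {Taxon C, Taxon Q, Taxon V, Taxon X} is supported by III: its derived state 'no' occurs in exactly those taxa and in no other taxon (including the outgroup).

III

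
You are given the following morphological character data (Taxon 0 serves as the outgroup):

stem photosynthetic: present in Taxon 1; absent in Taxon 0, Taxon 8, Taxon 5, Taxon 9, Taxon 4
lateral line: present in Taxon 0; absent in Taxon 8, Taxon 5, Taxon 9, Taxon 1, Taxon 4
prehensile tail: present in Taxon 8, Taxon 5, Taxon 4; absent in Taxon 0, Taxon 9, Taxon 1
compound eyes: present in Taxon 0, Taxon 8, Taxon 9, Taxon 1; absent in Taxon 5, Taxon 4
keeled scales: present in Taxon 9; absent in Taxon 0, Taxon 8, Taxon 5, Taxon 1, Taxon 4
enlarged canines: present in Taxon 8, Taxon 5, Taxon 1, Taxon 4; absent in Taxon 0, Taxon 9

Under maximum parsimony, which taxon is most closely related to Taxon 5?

Taxon 4

Character polarity is set by the outgroup: the derived state is whichever differs from the outgroup's state, so for lateral line, compound eyes the derived state is 'absent', and for the remaining characters it is 'present'.
stem photosynthetic (derived state 'present') is unique to Taxon 1 (autapomorphy; uninformative for grouping).
lateral line (derived state 'absent') is shared by all ingroup taxa — unites the whole ingroup.
prehensile tail: derived state 'present' in Taxon 4, Taxon 5, and Taxon 8 only — synapomorphy for {Taxon 4, Taxon 5, Taxon 8}.
compound eyes: derived state 'absent' in Taxon 4 and Taxon 5 only — synapomorphy for {Taxon 4, Taxon 5}.
keeled scales (derived state 'present') is unique to Taxon 9 (autapomorphy; uninformative for grouping).
enlarged canines: derived state 'present' in Taxon 1, Taxon 4, Taxon 5, and Taxon 8 only — synapomorphy for {Taxon 1, Taxon 4, Taxon 5, Taxon 8}.
Most parsimonious ingroup topology: (((Taxon 8,(Taxon 5,Taxon 4)),Taxon 1),Taxon 9).
Taxon 5 and Taxon 4 form a cherry on this tree, so they are sister taxa.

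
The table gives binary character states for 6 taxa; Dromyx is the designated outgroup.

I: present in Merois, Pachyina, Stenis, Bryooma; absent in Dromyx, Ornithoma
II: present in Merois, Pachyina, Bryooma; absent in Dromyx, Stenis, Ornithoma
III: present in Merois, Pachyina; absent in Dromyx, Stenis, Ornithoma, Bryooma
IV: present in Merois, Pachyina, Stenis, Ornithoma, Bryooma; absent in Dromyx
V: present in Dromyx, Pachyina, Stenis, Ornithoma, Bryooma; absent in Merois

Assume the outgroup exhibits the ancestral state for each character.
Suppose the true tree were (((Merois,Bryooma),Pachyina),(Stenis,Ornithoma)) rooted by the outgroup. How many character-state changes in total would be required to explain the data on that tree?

Map each character onto (((Merois,Bryooma),Pachyina),(Stenis,Ornithoma)) (rooted by Dromyx) and count the minimum state changes it requires (Fitch parsimony):
I: 2; II: 1; III: 2; IV: 1; V: 1.
Total tree length = 7.

7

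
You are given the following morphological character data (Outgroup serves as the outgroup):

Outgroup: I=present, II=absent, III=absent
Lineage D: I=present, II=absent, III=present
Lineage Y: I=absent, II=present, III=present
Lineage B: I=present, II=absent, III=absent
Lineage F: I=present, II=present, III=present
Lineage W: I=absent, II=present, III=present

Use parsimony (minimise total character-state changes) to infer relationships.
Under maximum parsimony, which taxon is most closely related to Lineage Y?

Lineage W

Character polarity is set by the outgroup: the derived state is whichever differs from the outgroup's state, so for I the derived state is 'absent', and for the remaining characters it is 'present'.
I (derived state 'absent') is shared by Lineage W and Lineage Y — a synapomorphy uniting that clade.
II: derived state 'present' in Lineage F, Lineage W, and Lineage Y only — synapomorphy for {Lineage F, Lineage W, Lineage Y}.
Only Lineage D, Lineage F, Lineage W, and Lineage Y show the derived state 'present' for III, supporting them as a clade.
Most parsimonious ingroup topology: ((Lineage D,((Lineage Y,Lineage W),Lineage F)),Lineage B).
Lineage Y and Lineage W form a cherry on this tree, so they are sister taxa.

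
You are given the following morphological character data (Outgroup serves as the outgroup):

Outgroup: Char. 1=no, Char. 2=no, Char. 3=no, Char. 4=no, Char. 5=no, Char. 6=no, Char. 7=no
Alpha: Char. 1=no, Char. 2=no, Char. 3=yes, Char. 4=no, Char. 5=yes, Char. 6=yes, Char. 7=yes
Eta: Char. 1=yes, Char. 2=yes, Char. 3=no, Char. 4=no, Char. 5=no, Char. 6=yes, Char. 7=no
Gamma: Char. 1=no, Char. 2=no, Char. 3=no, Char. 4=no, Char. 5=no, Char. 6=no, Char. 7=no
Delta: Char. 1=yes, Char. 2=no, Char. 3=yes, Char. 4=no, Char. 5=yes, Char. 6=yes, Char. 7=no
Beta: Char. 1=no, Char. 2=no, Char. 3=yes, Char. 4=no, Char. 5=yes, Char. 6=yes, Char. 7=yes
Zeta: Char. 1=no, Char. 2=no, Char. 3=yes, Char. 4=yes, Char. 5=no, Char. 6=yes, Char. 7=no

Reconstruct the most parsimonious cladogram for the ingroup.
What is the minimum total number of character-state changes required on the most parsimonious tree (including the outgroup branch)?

The outgroup has state 'no' for every character, so 'yes' is the derived state throughout.
Char. 1 groups Delta and Eta, which is incompatible with the clades supported by the remaining characters; treating it as convergent (homoplasy) costs fewer steps than any alternative tree.
Char. 2 (derived state 'yes') is unique to Eta (autapomorphy; uninformative for grouping).
Char. 3: derived state 'yes' in Alpha, Beta, Delta, and Zeta only — synapomorphy for {Alpha, Beta, Delta, Zeta}.
Char. 4: derived state 'yes' in Zeta only — an autapomorphy, so it tells us nothing about relationships among taxa.
Char. 5 (derived state 'yes') is shared by Alpha, Beta, and Delta — a synapomorphy uniting that clade.
Char. 6: derived state 'yes' in Alpha, Beta, Delta, Eta, and Zeta only — synapomorphy for {Alpha, Beta, Delta, Eta, Zeta}.
Char. 7 (derived state 'yes') is shared by Alpha and Beta — a synapomorphy uniting that clade.
Most parsimonious ingroup topology: (((((Alpha,Beta),Delta),Zeta),Eta),Gamma).
Changes per character on this tree: Char. 1: 2; Char. 2: 1; Char. 3: 1; Char. 4: 1; Char. 5: 1; Char. 6: 1; Char. 7: 1.
Total = 8.

8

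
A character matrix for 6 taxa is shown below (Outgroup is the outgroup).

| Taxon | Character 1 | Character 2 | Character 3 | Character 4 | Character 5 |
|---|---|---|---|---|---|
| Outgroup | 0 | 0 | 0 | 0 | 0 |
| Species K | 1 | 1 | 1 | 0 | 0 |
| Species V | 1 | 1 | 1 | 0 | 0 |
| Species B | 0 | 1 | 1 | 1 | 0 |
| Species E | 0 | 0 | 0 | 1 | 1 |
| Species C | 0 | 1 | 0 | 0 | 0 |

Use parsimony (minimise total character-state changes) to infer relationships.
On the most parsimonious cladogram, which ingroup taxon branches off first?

Species E

The outgroup has state '0' for every character, so '1' is the derived state throughout.
Character 1: derived state '1' in Species K and Species V only — synapomorphy for {Species K, Species V}.
Only Species B, Species C, Species K, and Species V show the derived state '1' for Character 2, supporting them as a clade.
Only Species B, Species K, and Species V show the derived state '1' for Character 3, supporting them as a clade.
Character 4 groups Species B and Species E, which is incompatible with the clades supported by the remaining characters; treating it as convergent (homoplasy) costs fewer steps than any alternative tree.
Character 5: derived state '1' in Species E only — an autapomorphy, so it tells us nothing about relationships among taxa.
Most parsimonious ingroup topology: ((((Species K,Species V),Species B),Species C),Species E).
Species E is sister to the clade containing all other ingroup taxa, so it is the earliest-diverging (most basal) ingroup lineage.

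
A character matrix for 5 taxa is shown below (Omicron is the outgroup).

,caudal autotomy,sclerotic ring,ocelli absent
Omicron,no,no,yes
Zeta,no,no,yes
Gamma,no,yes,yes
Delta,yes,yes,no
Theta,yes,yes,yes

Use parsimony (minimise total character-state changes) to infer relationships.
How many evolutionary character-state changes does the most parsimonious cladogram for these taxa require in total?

3

Character polarity is set by the outgroup: the derived state is whichever differs from the outgroup's state, so for ocelli absent the derived state is 'no', and for the remaining characters it is 'yes'.
Only Delta and Theta show the derived state 'yes' for caudal autotomy, supporting them as a clade.
sclerotic ring: derived state 'yes' in Delta, Gamma, and Theta only — synapomorphy for {Delta, Gamma, Theta}.
ocelli absent: derived state 'no' in Delta only — an autapomorphy, so it tells us nothing about relationships among taxa.
Most parsimonious ingroup topology: (Zeta,(Gamma,(Delta,Theta))).
Changes per character on this tree: caudal autotomy: 1; sclerotic ring: 1; ocelli absent: 1.
Total = 3.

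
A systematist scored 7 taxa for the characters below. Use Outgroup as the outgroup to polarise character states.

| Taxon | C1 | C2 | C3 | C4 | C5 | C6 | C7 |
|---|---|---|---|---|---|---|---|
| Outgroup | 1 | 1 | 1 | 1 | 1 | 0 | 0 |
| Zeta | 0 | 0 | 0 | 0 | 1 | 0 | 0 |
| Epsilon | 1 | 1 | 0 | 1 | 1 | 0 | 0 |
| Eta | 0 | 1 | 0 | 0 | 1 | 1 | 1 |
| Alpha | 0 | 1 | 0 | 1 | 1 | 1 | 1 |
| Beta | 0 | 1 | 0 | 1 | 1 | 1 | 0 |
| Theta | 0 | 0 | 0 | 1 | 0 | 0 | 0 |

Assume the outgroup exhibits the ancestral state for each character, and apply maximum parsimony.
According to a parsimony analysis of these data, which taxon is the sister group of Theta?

Zeta

Character polarity is set by the outgroup: the derived state is whichever differs from the outgroup's state, so for C1, C2, C3, C4, C5 the derived state is '0', and for the remaining characters it is '1'.
C1 (derived state '0') is shared by Alpha, Beta, Eta, Theta, and Zeta — a synapomorphy uniting that clade.
C2: derived state '0' in Theta and Zeta only — synapomorphy for {Theta, Zeta}.
C3 (derived state '0') is shared by all ingroup taxa — unites the whole ingroup.
C4 (state '0') occurs in Eta and Zeta but conflicts with the nesting implied by the other characters — most parsimoniously interpreted as homoplasy.
C5 (derived state '0') is unique to Theta (autapomorphy; uninformative for grouping).
Only Alpha, Beta, and Eta show the derived state '1' for C6, supporting them as a clade.
Only Alpha and Eta show the derived state '1' for C7, supporting them as a clade.
Most parsimonious ingroup topology: (((Zeta,Theta),((Eta,Alpha),Beta)),Epsilon).
Theta and Zeta form a cherry on this tree, so they are sister taxa.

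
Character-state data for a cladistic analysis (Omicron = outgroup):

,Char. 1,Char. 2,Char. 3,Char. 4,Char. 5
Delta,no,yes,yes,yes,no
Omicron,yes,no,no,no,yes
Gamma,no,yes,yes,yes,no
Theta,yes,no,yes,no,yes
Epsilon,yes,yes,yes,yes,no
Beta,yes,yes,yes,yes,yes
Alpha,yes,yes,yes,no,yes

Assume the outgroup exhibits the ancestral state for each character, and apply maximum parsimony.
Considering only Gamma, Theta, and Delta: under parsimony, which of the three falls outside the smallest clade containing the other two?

Theta

Character polarity is set by the outgroup: the derived state is whichever differs from the outgroup's state, so for Char. 1, Char. 5 the derived state is 'no', and for the remaining characters it is 'yes'.
Char. 1 (derived state 'no') is shared by Delta and Gamma — a synapomorphy uniting that clade.
Char. 2: derived state 'yes' in Alpha, Beta, Delta, Epsilon, and Gamma only — synapomorphy for {Alpha, Beta, Delta, Epsilon, Gamma}.
All ingroup taxa share the derived state 'yes' for Char. 3; it defines the ingroup but does not resolve relationships within it.
Char. 4: derived state 'yes' in Beta, Delta, Epsilon, and Gamma only — synapomorphy for {Beta, Delta, Epsilon, Gamma}.
Char. 5 (derived state 'no') is shared by Delta, Epsilon, and Gamma — a synapomorphy uniting that clade.
Most parsimonious ingroup topology: ((((Epsilon,(Gamma,Delta)),Beta),Alpha),Theta).
Gamma and Delta share a more recent common ancestor with each other than either does with Theta, so Theta is the least closely related of the three.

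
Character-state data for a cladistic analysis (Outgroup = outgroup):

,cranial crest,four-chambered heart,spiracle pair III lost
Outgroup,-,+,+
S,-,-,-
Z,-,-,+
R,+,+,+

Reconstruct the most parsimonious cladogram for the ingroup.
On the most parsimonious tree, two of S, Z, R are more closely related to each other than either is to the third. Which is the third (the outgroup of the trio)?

Character polarity is set by the outgroup: the derived state is whichever differs from the outgroup's state, so for four-chambered heart, spiracle pair III lost the derived state is '-', and for the remaining characters it is '+'.
cranial crest (derived state '+') is unique to R (autapomorphy; uninformative for grouping).
Only S and Z show the derived state '-' for four-chambered heart, supporting them as a clade.
spiracle pair III lost (derived state '-') is unique to S (autapomorphy; uninformative for grouping).
Most parsimonious ingroup topology: ((S,Z),R).
S and Z share a more recent common ancestor with each other than either does with R, so R is the least closely related of the three.

R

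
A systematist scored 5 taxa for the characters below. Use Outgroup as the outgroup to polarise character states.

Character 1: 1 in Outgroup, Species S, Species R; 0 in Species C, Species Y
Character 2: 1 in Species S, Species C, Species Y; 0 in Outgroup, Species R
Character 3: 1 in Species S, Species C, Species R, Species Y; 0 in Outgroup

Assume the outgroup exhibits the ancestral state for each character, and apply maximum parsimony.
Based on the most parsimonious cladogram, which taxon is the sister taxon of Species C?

Species Y

Character polarity is set by the outgroup: the derived state is whichever differs from the outgroup's state, so for Character 1 the derived state is '0', and for the remaining characters it is '1'.
Character 1: derived state '0' in Species C and Species Y only — synapomorphy for {Species C, Species Y}.
Only Species C, Species S, and Species Y show the derived state '1' for Character 2, supporting them as a clade.
All ingroup taxa share the derived state '1' for Character 3; it defines the ingroup but does not resolve relationships within it.
Most parsimonious ingroup topology: ((Species S,(Species C,Species Y)),Species R).
Species C and Species Y form a cherry on this tree, so they are sister taxa.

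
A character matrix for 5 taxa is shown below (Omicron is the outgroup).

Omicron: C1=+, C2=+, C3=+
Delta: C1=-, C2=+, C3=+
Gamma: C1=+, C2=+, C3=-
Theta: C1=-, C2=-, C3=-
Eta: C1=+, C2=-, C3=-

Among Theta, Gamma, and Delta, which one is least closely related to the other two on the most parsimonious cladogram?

The outgroup has state '+' for every character, so '-' is the derived state throughout.
C1 (state '-') occurs in Delta and Theta but conflicts with the nesting implied by the other characters — most parsimoniously interpreted as homoplasy.
Only Eta and Theta show the derived state '-' for C2, supporting them as a clade.
C3: derived state '-' in Eta, Gamma, and Theta only — synapomorphy for {Eta, Gamma, Theta}.
Most parsimonious ingroup topology: (Delta,(Gamma,(Theta,Eta))).
Gamma and Theta share a more recent common ancestor with each other than either does with Delta, so Delta is the least closely related of the three.

Delta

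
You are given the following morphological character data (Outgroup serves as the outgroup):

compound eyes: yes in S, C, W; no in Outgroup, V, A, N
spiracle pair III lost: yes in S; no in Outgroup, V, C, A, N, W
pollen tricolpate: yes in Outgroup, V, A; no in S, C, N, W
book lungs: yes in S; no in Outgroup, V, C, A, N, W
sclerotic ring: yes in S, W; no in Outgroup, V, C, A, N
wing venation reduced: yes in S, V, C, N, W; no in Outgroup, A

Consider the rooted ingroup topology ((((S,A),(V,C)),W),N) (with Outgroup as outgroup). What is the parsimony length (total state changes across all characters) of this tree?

12

Map each character onto ((((S,A),(V,C)),W),N) (rooted by Outgroup) and count the minimum state changes it requires (Fitch parsimony):
compound eyes: 3; spiracle pair III lost: 1; pollen tricolpate: 3; book lungs: 1; sclerotic ring: 2; wing venation reduced: 2.
Total tree length = 12.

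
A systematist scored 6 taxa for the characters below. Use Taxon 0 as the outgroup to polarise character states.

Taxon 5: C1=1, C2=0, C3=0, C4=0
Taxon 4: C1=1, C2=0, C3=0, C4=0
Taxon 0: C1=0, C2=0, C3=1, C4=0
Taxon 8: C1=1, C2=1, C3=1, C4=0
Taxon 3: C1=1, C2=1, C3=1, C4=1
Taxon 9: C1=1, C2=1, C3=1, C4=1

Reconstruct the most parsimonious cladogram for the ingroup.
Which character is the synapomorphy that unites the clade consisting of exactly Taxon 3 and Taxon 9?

Character polarity is set by the outgroup: the derived state is whichever differs from the outgroup's state, so for C3 the derived state is '0', and for the remaining characters it is '1'.
All ingroup taxa share the derived state '1' for C1; it defines the ingroup but does not resolve relationships within it.
C2: derived state '1' in Taxon 3, Taxon 8, and Taxon 9 only — synapomorphy for {Taxon 3, Taxon 8, Taxon 9}.
C3 (derived state '0') is shared by Taxon 4 and Taxon 5 — a synapomorphy uniting that clade.
Only Taxon 3 and Taxon 9 show the derived state '1' for C4, supporting them as a clade.
Most parsimonious ingroup topology: ((Taxon 4,Taxon 5),((Taxon 9,Taxon 3),Taxon 8)).
The clade {Taxon 3, Taxon 9} is supported by C4: its derived state '1' occurs in exactly those taxa and in no other taxon (including the outgroup).

C4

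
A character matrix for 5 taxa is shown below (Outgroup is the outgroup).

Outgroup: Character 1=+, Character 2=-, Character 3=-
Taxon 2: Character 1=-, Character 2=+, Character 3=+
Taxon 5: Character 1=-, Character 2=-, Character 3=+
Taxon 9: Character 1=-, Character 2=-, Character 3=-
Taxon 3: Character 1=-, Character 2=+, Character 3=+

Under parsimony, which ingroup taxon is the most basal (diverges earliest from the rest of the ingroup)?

Character polarity is set by the outgroup: the derived state is whichever differs from the outgroup's state, so for Character 1 the derived state is '-', and for the remaining characters it is '+'.
All ingroup taxa share the derived state '-' for Character 1; it defines the ingroup but does not resolve relationships within it.
Character 2 (derived state '+') is shared by Taxon 2 and Taxon 3 — a synapomorphy uniting that clade.
Only Taxon 2, Taxon 3, and Taxon 5 show the derived state '+' for Character 3, supporting them as a clade.
Most parsimonious ingroup topology: (((Taxon 2,Taxon 3),Taxon 5),Taxon 9).
Taxon 9 is sister to the clade containing all other ingroup taxa, so it is the earliest-diverging (most basal) ingroup lineage.

Taxon 9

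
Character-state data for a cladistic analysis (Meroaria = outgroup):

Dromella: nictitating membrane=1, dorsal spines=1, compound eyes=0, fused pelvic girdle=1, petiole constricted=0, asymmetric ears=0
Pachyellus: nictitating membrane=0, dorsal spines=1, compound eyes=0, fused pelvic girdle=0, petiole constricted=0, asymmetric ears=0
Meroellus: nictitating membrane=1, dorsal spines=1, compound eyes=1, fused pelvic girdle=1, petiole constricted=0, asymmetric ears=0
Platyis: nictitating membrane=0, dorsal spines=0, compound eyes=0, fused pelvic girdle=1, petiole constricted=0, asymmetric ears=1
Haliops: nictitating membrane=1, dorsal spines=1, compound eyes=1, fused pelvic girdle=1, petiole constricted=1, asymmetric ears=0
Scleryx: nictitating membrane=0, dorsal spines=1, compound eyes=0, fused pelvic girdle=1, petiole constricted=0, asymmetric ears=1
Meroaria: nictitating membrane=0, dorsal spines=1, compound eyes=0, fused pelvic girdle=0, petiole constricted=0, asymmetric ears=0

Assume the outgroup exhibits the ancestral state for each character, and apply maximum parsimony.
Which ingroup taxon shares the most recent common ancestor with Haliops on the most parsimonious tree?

Meroellus

Character polarity is set by the outgroup: the derived state is whichever differs from the outgroup's state, so for dorsal spines the derived state is '0', and for the remaining characters it is '1'.
nictitating membrane (derived state '1') is shared by Dromella, Haliops, and Meroellus — a synapomorphy uniting that clade.
dorsal spines: derived state '0' in Platyis only — an autapomorphy, so it tells us nothing about relationships among taxa.
compound eyes (derived state '1') is shared by Haliops and Meroellus — a synapomorphy uniting that clade.
Only Dromella, Haliops, Meroellus, Platyis, and Scleryx show the derived state '1' for fused pelvic girdle, supporting them as a clade.
petiole constricted (derived state '1') is unique to Haliops (autapomorphy; uninformative for grouping).
asymmetric ears (derived state '1') is shared by Platyis and Scleryx — a synapomorphy uniting that clade.
Most parsimonious ingroup topology: (((Scleryx,Platyis),((Haliops,Meroellus),Dromella)),Pachyellus).
Haliops and Meroellus form a cherry on this tree, so they are sister taxa.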